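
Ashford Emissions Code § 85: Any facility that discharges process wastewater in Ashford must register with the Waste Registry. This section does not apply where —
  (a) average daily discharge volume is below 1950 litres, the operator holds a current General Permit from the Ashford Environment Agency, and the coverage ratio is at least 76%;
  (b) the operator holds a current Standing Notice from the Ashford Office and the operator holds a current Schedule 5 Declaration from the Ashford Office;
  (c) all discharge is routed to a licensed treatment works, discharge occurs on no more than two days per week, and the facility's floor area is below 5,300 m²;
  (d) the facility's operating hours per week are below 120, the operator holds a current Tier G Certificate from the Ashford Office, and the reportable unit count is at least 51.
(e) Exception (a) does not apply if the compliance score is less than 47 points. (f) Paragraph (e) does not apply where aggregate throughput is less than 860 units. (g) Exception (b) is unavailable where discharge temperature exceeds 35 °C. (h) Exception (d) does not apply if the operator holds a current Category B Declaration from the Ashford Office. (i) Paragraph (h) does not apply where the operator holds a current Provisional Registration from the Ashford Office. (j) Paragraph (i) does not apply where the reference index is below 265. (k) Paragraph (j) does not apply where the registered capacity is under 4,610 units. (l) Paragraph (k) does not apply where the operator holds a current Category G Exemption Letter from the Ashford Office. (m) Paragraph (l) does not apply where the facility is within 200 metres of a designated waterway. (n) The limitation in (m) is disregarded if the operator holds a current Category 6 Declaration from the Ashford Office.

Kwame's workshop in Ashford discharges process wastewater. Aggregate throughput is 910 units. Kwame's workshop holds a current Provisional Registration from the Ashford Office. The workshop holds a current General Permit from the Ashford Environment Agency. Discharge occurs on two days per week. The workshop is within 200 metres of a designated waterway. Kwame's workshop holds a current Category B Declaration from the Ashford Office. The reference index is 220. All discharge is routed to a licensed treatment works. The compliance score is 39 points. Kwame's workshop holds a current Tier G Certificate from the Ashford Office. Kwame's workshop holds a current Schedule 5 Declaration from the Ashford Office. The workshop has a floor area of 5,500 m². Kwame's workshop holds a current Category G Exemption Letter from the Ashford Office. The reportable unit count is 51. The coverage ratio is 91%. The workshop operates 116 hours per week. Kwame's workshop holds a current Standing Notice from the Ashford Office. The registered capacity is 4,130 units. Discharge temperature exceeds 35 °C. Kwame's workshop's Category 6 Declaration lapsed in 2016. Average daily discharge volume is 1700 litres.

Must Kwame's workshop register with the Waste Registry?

Exception (a): average daily discharge volume is 1700 litres, below the 1950 litres limit; a current General Permit is held; the coverage ratio is 91%, meeting the 76% threshold — every condition holds. However, paragraphs (e)–(f) must be considered: (e) applies — the compliance score is 39 points, less than the 47 points limit. (f) is inapplicable (aggregate throughput is 910 units, not less than 860 units), so (e) stands. Exception (a) does not apply.
Exception (b)'s conditions are all satisfied: a current Standing Notice is held; a current Schedule 5 Declaration is held. But applying paragraph (g): (g) operates — discharge temperature exceeds 35 °C. (b) is therefore removed.
Exception (c) does not apply: the facility's floor area is 5,500 m², not below 5,300 m².
All of (d)'s requirements are met (the facility's operating hours per week are 116, below the 120 limit; a current Tier G Certificate is held; the reportable unit count is 51, meeting the 51 threshold). Under paragraphs (h)–(n): (h) applies (a current Category B Declaration is held), but yields to (i): (i) operates — a current Provisional Registration is held. (j) is triggered (the reference index is 220, below the 265 limit), but is set aside by (k): (k) operates against (j): the registered capacity is 4,130 units, under the 4,610 units limit. (l) is engaged (a current Category G Exemption Letter is held), but is displaced by (m): (m) applies — the workshop is within 200 m of a designated waterway. (n), which would lift (m), is not triggered — the Category 6 Declaration is not current. So (d) applies.

No — exception (d) applies; Kwame's workshop is not required to register with the Waste Registry.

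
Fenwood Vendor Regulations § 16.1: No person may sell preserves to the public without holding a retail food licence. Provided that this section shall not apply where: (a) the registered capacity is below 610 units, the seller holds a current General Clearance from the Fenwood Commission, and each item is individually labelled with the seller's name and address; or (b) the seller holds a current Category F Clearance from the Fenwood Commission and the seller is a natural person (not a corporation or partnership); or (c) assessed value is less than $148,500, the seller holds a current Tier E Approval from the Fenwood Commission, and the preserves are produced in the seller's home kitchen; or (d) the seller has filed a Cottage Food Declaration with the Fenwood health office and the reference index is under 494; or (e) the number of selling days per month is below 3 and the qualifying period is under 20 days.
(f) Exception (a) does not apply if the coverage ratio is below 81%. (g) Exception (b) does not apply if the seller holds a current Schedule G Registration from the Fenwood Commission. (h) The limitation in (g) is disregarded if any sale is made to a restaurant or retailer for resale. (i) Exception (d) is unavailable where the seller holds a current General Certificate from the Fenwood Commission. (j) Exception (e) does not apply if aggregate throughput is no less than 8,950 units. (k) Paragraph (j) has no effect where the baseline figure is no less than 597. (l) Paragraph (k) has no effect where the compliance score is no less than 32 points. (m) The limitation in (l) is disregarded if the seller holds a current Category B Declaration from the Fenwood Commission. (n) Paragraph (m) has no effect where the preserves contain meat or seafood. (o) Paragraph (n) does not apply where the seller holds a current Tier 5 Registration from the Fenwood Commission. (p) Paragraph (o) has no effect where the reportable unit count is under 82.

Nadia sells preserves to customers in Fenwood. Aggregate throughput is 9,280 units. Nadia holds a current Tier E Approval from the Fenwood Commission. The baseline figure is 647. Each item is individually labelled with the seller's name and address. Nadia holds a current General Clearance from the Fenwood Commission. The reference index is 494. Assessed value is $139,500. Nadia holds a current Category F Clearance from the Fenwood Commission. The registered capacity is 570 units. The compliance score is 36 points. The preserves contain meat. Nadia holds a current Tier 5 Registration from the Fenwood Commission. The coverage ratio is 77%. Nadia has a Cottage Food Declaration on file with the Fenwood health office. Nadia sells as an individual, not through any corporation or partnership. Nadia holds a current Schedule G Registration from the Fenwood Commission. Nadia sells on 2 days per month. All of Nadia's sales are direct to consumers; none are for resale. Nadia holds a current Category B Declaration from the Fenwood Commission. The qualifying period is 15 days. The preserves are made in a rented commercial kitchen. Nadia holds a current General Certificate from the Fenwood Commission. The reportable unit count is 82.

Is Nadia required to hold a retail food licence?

Exception (a) is satisfied on its face — the registered capacity is 570 units, below the 610 units limit; a current General Clearance is held; items are individually labelled. Turning to paragraph (f): (f) operates — the coverage ratio is 77%, below the 81% limit. (a) is therefore removed.
All of (b)'s requirements are met (a current Category F Clearance is held; the seller is a natural person). However, paragraphs (g)–(h) must be considered: (g) is engaged — a current Schedule G Registration is held. (h), which would lift (g), is not triggered — no sales are for resale. Exception (b) does not apply.
Exception (c) fails — the preserves are made in a commercial kitchen, not a home kitchen.
Exception (d) requires that the reference index is under 494; but the reference index is 494, not under 494, so (d) is unavailable.
Exception (e): the number of selling days per month is 2, below the 3 limit; the qualifying period is 15 days, under the 20 days limit — every condition holds. Considering the limiting provisions: (j) applies (aggregate throughput is 9,280 units, meeting the 8,950 units threshold), but is overridden by (k): (k) operates against (j): the baseline figure is 647, meeting the 597 threshold. (l) is engaged (the compliance score is 36 points, meeting the 32 points threshold), but is set aside by (m): (m) operates against (l): a current Category B Declaration is held. (n) is triggered (the preserves contain meat), but is displaced by (o): (o) operates against (n): a current Tier 5 Registration is held. (p) does not operate here (the reportable unit count is 82, not under 82), so (o) stands. So (e) applies.

No — exception (e) applies; Nadia is not required to hold a retail food licence.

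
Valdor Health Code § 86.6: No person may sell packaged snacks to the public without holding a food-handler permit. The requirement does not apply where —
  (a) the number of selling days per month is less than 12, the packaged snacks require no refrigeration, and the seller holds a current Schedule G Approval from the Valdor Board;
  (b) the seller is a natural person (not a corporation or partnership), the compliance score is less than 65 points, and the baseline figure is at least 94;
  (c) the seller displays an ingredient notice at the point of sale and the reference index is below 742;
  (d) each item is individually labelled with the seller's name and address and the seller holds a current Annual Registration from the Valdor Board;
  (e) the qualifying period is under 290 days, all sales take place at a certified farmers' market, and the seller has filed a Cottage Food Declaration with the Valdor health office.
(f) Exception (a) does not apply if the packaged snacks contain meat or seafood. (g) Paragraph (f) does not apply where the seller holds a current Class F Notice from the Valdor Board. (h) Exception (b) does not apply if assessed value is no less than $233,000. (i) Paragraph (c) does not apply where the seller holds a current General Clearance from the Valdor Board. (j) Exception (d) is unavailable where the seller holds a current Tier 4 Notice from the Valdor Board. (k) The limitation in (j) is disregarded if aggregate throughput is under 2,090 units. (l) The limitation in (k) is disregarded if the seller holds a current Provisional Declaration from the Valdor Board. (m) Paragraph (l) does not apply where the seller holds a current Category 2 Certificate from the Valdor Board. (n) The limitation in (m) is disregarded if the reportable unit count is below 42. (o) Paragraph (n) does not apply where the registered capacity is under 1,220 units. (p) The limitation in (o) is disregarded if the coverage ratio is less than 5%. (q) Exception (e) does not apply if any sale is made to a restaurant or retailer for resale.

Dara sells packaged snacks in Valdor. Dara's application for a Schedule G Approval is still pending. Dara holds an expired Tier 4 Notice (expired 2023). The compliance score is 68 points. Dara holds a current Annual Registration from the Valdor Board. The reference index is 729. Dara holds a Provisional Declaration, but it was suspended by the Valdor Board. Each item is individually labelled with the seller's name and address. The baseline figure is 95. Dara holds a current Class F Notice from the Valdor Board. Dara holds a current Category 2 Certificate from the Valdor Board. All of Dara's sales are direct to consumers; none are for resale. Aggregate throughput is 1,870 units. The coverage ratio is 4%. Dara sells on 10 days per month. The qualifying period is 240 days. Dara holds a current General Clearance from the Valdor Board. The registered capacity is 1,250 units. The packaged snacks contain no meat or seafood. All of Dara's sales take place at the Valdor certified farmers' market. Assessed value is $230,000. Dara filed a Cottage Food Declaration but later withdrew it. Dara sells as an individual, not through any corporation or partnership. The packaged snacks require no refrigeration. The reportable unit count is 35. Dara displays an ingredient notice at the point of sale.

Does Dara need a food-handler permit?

Exception (a) fails — no current Schedule G Approval is held.
Exception (b) requires that the compliance score is less than 65 points; but the compliance score is 68 points, not less than 65 points, so (b) is unavailable.
All of (c)'s requirements are met (an ingredient notice is displayed; the reference index is 729, below the 742 limit). Turning to paragraph (i): (i) operates against (c): a current General Clearance is held. (c) is therefore removed.
Exception (d): items are individually labelled; a current Annual Registration is held — every condition holds. Considering the limiting provisions: (j) does not operate here — there is no Tier 4 Notice in force. Exception (d) stands.
Exception (e) does not apply: the Cottage Food Declaration was withdrawn.

No — exception (d) applies; Dara is not required to hold a food-handler permit.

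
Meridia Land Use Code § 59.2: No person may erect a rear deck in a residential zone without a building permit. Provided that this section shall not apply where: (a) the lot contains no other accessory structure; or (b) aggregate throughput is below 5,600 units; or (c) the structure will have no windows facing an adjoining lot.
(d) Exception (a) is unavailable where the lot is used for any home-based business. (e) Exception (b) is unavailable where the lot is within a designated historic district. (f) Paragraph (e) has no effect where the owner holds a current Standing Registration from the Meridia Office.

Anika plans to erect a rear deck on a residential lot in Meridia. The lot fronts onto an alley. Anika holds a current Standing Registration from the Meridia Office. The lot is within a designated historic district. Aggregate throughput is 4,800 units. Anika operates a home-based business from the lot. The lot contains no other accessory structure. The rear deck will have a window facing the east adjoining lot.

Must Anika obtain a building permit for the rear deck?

All of (a)'s requirements are met (the lot has no other accessory structure). However, paragraph (d) must be considered: (d) operates against (a): a home-based business operates on the lot. So (a) is unavailable.
Exception (b) is satisfied on its face — aggregate throughput is 4,800 units, below the 5,600 units limit. Applying paragraphs (e)–(f): (e) applies (the lot is in a historic district), but is displaced by (f): (f) operates against (e): a current Standing Registration is held. Exception (b) stands.
Exception (c) does not apply: a window faces an adjoining lot.

No — exception (b) applies; Anika does not need a building permit.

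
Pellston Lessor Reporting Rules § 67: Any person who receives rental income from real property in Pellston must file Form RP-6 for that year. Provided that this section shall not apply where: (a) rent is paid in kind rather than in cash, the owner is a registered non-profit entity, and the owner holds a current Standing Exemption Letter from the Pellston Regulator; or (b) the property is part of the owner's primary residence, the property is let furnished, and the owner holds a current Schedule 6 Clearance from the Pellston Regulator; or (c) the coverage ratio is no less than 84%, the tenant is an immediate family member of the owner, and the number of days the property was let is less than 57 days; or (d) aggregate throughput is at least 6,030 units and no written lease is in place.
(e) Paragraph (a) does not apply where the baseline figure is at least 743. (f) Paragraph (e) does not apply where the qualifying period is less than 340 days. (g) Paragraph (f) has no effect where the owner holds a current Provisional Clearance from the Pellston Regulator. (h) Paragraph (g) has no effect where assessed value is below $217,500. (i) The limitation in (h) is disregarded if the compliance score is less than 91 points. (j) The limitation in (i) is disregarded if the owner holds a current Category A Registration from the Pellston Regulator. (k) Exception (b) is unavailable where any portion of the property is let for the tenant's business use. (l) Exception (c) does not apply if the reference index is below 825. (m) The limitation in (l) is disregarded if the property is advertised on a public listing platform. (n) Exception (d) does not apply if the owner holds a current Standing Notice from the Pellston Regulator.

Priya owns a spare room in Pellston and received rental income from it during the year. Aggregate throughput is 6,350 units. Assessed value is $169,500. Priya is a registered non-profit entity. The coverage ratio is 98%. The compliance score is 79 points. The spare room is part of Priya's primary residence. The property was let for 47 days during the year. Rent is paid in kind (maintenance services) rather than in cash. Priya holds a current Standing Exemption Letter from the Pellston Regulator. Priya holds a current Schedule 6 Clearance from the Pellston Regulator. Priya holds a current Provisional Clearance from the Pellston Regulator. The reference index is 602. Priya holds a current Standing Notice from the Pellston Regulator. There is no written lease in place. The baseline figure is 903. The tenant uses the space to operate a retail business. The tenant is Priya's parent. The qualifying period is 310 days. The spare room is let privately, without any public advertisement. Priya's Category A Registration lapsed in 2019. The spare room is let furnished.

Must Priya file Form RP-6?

Yes — Priya must file Form RP-6.

Exception (a)'s conditions are all satisfied: rent is paid in kind; Priya is a registered non-profit; a current Standing Exemption Letter is held. But applying paragraphs (e)–(j): (e) applies — the baseline figure is 903, meeting the 743 threshold. (f) is triggered (the qualifying period is 310 days, less than the 340 days limit), but is itself disapplied by (g): (g) operates against (f): a current Provisional Clearance is held. (h) operates (assessed value is $169,500, below the $217,500 limit), but is itself disapplied by (i): (i) operates against (h): the compliance score is 79 points, less than the 91 points limit. (j) is not engaged (there is no Category A Registration in force), so (i) stands. Exception (a) does not apply.
Exception (b): the spare room is part of the primary residence; the property is let furnished; a current Schedule 6 Clearance is held — every condition holds. But applying paragraph (k): (k) operates against (b): the space is let for business use. (b) is therefore removed.
Exception (c) is satisfied on its face — the coverage ratio is 98%, meeting the 84% threshold; the tenant is an immediate family member; the number of days the property was let is 47 days, less than the 57 days limit. Turning to paragraphs (l)–(m): (l) operates against (c): the reference index is 602, below the 825 limit. (m), which would lift (l), is inapplicable — the property is let privately without advertisement. So (c) is unavailable.
Exception (d): aggregate throughput is 6,350 units, meeting the 6,030 units threshold; there is no written lease — every condition holds. But: (n) operates against (d): a current Standing Notice is held. So (d) is unavailable.
Every exception is unavailable, so the rule governs.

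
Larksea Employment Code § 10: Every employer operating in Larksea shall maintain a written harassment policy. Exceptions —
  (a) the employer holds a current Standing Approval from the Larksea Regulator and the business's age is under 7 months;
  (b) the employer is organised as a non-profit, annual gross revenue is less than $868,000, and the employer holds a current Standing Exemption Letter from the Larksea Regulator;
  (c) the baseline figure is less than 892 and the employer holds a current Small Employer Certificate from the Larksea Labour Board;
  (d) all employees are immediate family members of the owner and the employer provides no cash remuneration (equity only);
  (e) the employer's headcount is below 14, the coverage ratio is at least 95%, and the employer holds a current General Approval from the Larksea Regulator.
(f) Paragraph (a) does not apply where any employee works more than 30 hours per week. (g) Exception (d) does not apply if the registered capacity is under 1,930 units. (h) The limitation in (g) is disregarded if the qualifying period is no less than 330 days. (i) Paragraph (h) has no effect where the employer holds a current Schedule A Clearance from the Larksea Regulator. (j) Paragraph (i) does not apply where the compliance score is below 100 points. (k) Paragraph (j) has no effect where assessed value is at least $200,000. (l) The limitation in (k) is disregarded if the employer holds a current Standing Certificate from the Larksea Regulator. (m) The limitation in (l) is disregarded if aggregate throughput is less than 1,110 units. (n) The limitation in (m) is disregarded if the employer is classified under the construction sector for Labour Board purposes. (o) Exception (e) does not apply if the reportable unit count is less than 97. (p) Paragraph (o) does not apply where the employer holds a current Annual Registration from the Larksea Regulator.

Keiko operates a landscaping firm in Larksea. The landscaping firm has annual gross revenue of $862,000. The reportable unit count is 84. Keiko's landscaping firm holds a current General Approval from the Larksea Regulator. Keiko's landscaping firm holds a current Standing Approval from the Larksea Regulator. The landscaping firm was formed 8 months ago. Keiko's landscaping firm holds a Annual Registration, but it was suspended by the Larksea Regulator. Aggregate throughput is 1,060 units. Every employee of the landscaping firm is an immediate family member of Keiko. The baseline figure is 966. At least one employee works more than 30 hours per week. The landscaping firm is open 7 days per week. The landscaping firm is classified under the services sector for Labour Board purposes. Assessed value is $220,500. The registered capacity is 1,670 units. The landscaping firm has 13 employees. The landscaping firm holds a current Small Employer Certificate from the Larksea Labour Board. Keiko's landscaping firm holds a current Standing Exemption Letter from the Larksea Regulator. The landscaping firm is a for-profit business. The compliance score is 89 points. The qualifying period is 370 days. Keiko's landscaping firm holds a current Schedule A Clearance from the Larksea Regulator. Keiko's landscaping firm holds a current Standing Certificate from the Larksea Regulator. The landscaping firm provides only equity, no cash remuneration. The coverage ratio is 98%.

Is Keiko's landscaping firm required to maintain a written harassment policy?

Yes — Keiko's landscaping firm must maintain a written harassment policy.

Exception (a) does not apply: the business's age is 8 months, not under 7 months.
Exception (b) requires that the employer is organised as a non-profit; but the employer is for-profit, so (b) is unavailable.
Exception (c) requires that the baseline figure is less than 892; but the baseline figure is 966, not less than 892, so (c) is unavailable.
Exception (d) is satisfied on its face — every employee is an immediate family member; remuneration is equity-only. Turning to paragraphs (g)–(n): (g) operates against (d): the registered capacity is 1,670 units, under the 1,930 units limit. (h) applies (the qualifying period is 370 days, meeting the 330 days threshold), but is displaced by (i): (i) operates against (h): a current Schedule A Clearance is held. (j) would limit (i) — the compliance score is 89 points, below the 100 points limit — but (k) sets (j) aside: (k) operates against (j): assessed value is $220,500, meeting the $200,000 threshold. (l) is engaged (a current Standing Certificate is held), but is displaced by (m): (m) operates against (l): aggregate throughput is 1,060 units, less than the 1,110 units limit. (n), which would lift (m), does not operate here — the landscaping firm is classified under the services sector. So (d) is unavailable.
Exception (e)'s conditions are all satisfied: the employer's headcount is 13, below the 14 limit; the coverage ratio is 98%, meeting the 95% threshold; a current General Approval is held. But applying paragraphs (o)–(p): (o) operates against (e): the reportable unit count is 84, less than the 97 limit. (p) is not engaged (no current Annual Registration is held), so (o) stands. Exception (e) does not apply.
Every exception is unavailable, so the rule governs.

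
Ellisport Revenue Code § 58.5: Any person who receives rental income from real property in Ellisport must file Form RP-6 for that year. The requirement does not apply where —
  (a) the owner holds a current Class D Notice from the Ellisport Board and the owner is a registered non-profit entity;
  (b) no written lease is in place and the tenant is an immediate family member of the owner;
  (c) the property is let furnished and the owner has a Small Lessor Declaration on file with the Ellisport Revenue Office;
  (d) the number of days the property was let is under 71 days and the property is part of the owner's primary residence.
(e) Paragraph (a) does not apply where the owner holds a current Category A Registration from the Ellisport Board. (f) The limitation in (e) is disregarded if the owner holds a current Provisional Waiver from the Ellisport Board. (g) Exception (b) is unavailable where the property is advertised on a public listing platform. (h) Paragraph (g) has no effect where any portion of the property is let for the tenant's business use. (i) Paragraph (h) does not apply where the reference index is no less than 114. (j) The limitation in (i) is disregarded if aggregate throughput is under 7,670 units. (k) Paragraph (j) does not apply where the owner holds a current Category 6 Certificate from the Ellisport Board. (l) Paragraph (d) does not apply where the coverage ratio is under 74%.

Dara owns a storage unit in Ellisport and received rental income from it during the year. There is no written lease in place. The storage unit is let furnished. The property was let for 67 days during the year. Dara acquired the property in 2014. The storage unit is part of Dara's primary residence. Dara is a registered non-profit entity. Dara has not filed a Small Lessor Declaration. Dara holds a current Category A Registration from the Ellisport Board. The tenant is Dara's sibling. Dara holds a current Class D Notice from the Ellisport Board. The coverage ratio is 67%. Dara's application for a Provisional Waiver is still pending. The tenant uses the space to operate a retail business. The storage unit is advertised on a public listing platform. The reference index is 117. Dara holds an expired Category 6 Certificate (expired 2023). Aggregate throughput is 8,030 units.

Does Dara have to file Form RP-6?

Exception (a): a current Class D Notice is held; Dara is a registered non-profit — every condition holds. Turning to paragraphs (e)–(f): (e) operates against (a): a current Category A Registration is held. (f) is inapplicable (there is no Provisional Waiver in force), so (e) stands. So (a) is unavailable.
Exception (b): there is no written lease; the tenant is an immediate family member — every condition holds. However, paragraphs (g)–(k) must be considered: (g) operates against (b): the property is publicly advertised. (h) would limit (g) — the space is let for business use — but (i) sets (h) aside: (i) applies — the reference index is 117, meeting the 114 threshold. (j) is not engaged (aggregate throughput is 8,030 units, not under 7,670 units), so (i) stands. Exception (b) does not apply.
Exception (c) fails — no Small Lessor Declaration is on file.
All of (d)'s requirements are met (the number of days the property was let is 67 days, under the 71 days limit; the storage unit is part of the primary residence). But applying paragraph (l): (l) applies — the coverage ratio is 67%, under the 74% limit. Exception (d) does not apply.
No exception is made out. Dara falls within the general rule.

Yes — Dara must file Form RP-6.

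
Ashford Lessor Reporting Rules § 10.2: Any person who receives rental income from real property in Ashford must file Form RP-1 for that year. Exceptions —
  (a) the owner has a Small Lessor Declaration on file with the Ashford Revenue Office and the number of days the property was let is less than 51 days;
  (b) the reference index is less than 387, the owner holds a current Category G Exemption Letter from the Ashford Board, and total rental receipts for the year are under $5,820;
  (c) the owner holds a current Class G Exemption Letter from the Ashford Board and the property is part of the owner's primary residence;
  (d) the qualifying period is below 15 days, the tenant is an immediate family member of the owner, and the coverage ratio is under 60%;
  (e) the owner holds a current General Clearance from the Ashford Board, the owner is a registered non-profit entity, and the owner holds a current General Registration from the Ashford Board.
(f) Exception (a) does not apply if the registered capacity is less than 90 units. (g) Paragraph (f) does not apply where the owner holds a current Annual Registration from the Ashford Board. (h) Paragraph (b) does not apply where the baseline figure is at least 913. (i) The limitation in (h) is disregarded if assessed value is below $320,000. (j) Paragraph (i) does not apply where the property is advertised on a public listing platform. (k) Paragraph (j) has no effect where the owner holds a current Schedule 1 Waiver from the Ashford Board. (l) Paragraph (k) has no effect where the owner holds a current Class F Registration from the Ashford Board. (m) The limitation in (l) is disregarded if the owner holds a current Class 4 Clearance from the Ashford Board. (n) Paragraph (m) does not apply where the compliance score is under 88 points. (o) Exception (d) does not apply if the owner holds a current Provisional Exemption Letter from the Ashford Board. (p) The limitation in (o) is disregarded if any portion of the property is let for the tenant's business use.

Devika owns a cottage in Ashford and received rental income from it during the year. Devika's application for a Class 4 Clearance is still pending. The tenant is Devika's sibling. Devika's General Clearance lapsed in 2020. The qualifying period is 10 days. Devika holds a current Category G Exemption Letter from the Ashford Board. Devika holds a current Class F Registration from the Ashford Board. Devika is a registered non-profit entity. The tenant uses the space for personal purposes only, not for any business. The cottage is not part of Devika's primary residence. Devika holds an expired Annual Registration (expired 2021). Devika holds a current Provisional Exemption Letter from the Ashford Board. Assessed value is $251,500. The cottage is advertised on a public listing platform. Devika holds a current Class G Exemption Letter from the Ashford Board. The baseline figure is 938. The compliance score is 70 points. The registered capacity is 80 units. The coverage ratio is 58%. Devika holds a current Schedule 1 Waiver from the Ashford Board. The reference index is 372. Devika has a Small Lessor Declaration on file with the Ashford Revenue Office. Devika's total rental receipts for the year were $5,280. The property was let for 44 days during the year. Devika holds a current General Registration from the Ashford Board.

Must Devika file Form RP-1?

Exception (a) is satisfied on its face — a Small Lessor Declaration is on file; the number of days the property was let is 44 days, less than the 51 days limit. Turning to paragraphs (f)–(g): (f) operates against (a): the registered capacity is 80 units, less than the 90 units limit. (g) does not operate here (the Annual Registration is not current), so (f) stands. Exception (a) does not apply.
Exception (b)'s conditions are all satisfied: the reference index is 372, less than the 387 limit; a current Category G Exemption Letter is held; total rental receipts for the year are $5,280, under the $5,820 limit. But: (h) operates against (b): the baseline figure is 938, meeting the 913 threshold. (i) is triggered (assessed value is $251,500, below the $320,000 limit), but is overridden by (j): (j) is engaged — the property is publicly advertised. (k) would limit (j) — a current Schedule 1 Waiver is held — but (l) sets (k) aside: (l) operates against (k): a current Class F Registration is held. (m) is not engaged (no current Class 4 Clearance is held), so (l) stands. (b) is therefore removed.
Exception (c) does not apply: the cottage is not part of the primary residence.
Exception (d)'s conditions are all satisfied: the qualifying period is 10 days, below the 15 days limit; the tenant is an immediate family member; the coverage ratio is 58%, under the 60% limit. However, paragraphs (o)–(p) must be considered: (o) operates against (d): a current Provisional Exemption Letter is held. (p) is inapplicable (the space is used for personal purposes only), so (o) stands. Exception (d) does not apply.
Exception (e) requires that the owner holds a current General Clearance from the Ashford Board; but there is no General Clearance in force, so (e) is unavailable.
No exception applies. The general rule governs.

Yes — Devika must file Form RP-1.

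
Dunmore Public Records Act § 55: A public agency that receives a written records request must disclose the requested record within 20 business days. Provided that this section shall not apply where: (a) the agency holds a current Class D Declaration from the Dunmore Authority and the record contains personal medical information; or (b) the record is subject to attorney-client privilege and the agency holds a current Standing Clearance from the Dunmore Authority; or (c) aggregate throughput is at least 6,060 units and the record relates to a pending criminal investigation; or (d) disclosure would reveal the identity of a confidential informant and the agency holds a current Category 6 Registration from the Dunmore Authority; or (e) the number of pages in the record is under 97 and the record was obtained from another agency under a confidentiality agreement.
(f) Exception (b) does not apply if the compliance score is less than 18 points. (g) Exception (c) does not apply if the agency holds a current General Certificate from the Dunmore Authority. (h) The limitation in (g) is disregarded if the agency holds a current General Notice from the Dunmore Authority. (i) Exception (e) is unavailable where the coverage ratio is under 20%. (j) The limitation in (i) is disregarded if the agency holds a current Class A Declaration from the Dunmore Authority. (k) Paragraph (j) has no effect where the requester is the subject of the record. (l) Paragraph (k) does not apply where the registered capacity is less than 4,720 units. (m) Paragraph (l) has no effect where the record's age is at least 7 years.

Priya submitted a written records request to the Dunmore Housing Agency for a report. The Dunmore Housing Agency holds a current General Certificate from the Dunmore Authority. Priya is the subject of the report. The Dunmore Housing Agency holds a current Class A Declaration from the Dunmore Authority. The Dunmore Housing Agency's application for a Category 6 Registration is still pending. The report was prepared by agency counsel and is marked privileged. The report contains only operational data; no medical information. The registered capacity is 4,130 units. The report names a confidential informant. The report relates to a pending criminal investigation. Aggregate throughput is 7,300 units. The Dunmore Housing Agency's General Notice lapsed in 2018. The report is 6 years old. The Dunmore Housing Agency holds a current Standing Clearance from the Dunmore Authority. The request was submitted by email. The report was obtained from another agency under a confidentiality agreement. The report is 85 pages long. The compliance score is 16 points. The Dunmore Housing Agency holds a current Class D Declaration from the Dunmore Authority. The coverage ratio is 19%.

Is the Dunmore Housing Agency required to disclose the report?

Exception (a) requires that the record contains personal medical information; but the report contains only operational data, so (a) is unavailable.
Exception (b): the report is privileged; a current Standing Clearance is held — every condition holds. Turning to paragraph (f): (f) operates — the compliance score is 16 points, less than the 18 points limit. So (b) is unavailable.
Exception (c)'s conditions are all satisfied: aggregate throughput is 7,300 units, meeting the 6,060 units threshold; the report relates to a pending investigation. Turning to paragraphs (g)–(h): (g) applies — a current General Certificate is held. (h) does not operate here (there is no General Notice in force), so (g) stands. So (c) is unavailable.
Exception (d) requires that the agency holds a current Category 6 Registration from the Dunmore Authority; but there is no Category 6 Registration in force, so (d) is unavailable.
Exception (e)'s conditions are all satisfied: the number of pages in the record is 85, under the 97 limit; the report was obtained under a confidentiality agreement. Under paragraphs (i)–(m): (i) applies (the coverage ratio is 19%, under the 20% limit), but is set aside by (j): (j) operates against (i): a current Class A Declaration is held. (k) would limit (j) — Priya is the subject of the report — but (l) sets (k) aside: (l) operates — the registered capacity is 4,130 units, less than the 4,720 units limit. (m), which would lift (l), does not operate here — the record's age is 6 years, short of 7 years. Exception (e) stands.

No — exception (e) applies; the Dunmore Housing Agency is not required to disclose the report.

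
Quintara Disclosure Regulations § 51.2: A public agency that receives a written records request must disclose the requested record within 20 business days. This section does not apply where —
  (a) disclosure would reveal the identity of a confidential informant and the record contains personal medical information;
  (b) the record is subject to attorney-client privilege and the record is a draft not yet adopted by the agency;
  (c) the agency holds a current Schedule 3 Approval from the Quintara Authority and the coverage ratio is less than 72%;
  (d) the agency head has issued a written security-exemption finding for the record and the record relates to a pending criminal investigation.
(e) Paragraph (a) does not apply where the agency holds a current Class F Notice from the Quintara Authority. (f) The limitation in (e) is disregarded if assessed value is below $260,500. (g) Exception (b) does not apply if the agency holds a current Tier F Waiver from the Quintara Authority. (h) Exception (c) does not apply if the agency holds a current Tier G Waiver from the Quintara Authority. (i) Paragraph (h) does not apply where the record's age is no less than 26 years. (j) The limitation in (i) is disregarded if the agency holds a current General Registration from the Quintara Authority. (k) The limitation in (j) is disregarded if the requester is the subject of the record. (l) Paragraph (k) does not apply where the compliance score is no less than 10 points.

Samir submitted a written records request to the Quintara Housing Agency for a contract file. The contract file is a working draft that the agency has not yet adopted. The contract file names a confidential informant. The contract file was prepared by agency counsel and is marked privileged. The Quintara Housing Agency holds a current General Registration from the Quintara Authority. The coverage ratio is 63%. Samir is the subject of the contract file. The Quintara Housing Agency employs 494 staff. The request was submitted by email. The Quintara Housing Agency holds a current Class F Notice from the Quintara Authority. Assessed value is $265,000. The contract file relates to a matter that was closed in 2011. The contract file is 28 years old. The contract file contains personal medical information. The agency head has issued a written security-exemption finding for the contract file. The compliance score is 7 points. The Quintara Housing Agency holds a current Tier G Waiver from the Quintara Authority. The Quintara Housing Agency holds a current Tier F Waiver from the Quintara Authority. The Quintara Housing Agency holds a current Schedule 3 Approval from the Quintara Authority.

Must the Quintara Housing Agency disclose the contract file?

All of (a)'s requirements are met (the contract file names a confidential informant; the contract file contains personal medical information). Turning to paragraphs (e)–(f): (e) operates against (a): a current Class F Notice is held. (f) is inapplicable (assessed value is $265,000, not below $260,500), so (e) stands. So (a) is unavailable.
Exception (b): the contract file is privileged; the contract file is an unadopted draft — every condition holds. But applying paragraph (g): (g) operates against (b): a current Tier F Waiver is held. So (b) is unavailable.
Exception (c): a current Schedule 3 Approval is held; the coverage ratio is 63%, less than the 72% limit — every condition holds. Applying paragraphs (h)–(l): (h) would limit (c) — a current Tier G Waiver is held — but (i) sets (h) aside: (i) operates against (h): the record's age is 28 years, meeting the 26 years threshold. (j) would limit (i) — a current General Registration is held — but (k) sets (j) aside: (k) operates against (j): Samir is the subject of the contract file. (l) does not operate here (the compliance score is 7 points, short of 10 points), so (k) stands. So (c) applies.
Exception (d) fails — the contract file relates to a closed matter.

No — exception (c) applies; the Quintara Housing Agency is not required to disclose the contract file.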